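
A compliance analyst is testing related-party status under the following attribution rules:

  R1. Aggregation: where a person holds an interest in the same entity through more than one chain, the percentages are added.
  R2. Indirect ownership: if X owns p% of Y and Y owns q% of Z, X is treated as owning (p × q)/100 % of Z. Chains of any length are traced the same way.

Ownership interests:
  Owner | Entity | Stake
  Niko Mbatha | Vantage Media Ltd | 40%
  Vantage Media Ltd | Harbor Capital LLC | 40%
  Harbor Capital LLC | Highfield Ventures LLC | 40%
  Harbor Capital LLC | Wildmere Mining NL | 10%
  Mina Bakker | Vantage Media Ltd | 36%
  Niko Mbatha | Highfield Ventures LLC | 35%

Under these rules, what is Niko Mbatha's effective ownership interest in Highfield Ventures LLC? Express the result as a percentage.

Chain via Vantage Media Ltd → Harbor Capital LLC (R2): 40% × 40% × 40% = 6.4% of Highfield Ventures LLC.
Direct interest in Highfield Ventures LLC: 35%.
Aggregating (R1): 6.4% + 35% = 41.4%.

41.4%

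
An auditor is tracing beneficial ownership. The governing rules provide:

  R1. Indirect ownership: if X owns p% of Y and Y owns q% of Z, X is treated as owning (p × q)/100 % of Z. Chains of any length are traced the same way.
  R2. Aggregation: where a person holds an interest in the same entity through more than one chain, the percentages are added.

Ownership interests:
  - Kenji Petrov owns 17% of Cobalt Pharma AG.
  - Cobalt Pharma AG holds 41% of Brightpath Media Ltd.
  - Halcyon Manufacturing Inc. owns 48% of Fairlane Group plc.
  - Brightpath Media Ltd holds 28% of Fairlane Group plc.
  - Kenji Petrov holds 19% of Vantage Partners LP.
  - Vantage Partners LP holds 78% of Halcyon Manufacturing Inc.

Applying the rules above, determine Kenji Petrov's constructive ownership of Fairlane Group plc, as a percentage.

Chain via Cobalt Pharma AG → Brightpath Media Ltd (R1): 17% × 41% × 28% = 1.9516% of Fairlane Group plc.
Chain via Vantage Partners LP → Halcyon Manufacturing Inc. (R1): 19% × 78% × 48% = 7.1136% of Fairlane Group plc.
Aggregating (R2): 1.9516% + 7.1136% = 9.0652%.

9.0652%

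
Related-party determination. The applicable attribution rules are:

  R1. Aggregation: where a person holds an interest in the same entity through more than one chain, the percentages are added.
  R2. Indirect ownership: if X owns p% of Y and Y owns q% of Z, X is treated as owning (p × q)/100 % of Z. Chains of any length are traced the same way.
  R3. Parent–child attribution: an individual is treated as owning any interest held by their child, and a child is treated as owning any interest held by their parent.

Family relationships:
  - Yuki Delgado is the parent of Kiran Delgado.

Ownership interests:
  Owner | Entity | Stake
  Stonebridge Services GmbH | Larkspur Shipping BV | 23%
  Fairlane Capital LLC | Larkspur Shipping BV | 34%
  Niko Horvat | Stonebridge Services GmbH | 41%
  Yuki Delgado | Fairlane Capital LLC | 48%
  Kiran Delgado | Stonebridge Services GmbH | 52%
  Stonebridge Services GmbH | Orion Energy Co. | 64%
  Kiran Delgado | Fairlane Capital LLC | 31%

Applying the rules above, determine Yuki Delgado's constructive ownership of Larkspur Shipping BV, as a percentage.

38.82%

By parent–child attribution (R3), Yuki Delgado is treated as also owning Kiran Delgado's interest in Fairlane Capital LLC, giving 48% + 31% = 79%.
By parent–child attribution (R3), Yuki Delgado is treated as owning Kiran Delgado's 52% interest in Stonebridge Services GmbH.
Chain via Fairlane Capital LLC (R2): 79% × 34% = 26.86% of Larkspur Shipping BV.
Chain via Stonebridge Services GmbH (R2): 52% × 23% = 11.96% of Larkspur Shipping BV.
Aggregating (R1): 26.86% + 11.96% = 38.82%.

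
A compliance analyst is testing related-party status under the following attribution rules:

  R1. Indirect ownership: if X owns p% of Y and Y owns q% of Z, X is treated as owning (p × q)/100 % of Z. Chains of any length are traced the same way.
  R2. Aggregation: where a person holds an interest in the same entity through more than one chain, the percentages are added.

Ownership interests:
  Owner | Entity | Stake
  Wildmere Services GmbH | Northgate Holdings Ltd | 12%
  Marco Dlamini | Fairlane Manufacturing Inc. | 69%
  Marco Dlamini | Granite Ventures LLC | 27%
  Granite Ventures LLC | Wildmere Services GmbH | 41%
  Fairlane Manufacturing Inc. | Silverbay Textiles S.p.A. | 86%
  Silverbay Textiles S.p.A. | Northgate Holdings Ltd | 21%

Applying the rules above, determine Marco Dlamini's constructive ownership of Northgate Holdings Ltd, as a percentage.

13.7898%

Chain via Granite Ventures LLC → Wildmere Services GmbH (R1): 27% × 41% × 12% = 1.3284% of Northgate Holdings Ltd.
Chain via Fairlane Manufacturing Inc. → Silverbay Textiles S.p.A. (R1): 69% × 86% × 21% = 12.4614% of Northgate Holdings Ltd.
Aggregating (R2): 1.3284% + 12.4614% = 13.7898%.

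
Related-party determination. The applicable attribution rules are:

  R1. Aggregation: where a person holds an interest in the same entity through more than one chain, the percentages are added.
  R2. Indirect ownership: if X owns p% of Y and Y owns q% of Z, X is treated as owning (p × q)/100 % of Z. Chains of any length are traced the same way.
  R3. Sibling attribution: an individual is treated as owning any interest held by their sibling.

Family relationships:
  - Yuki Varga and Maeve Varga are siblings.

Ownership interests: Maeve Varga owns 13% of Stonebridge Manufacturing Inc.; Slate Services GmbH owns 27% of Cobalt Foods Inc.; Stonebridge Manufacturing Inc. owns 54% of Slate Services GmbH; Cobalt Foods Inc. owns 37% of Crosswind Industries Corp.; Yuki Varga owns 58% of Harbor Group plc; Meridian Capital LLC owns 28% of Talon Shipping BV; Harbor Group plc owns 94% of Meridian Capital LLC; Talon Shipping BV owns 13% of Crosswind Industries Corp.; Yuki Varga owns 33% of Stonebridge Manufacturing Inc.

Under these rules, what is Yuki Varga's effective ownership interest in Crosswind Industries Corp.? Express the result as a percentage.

4.466044%

By sibling attribution (R3), Yuki Varga is treated as also owning Maeve Varga's interest in Stonebridge Manufacturing Inc, giving 33% + 13% = 46%.
Chain via Stonebridge Manufacturing Inc. → Slate Services GmbH → Cobalt Foods Inc. (R2): 46% × 54% × 27% × 37% = 2.481516% of Crosswind Industries Corp.
Chain via Harbor Group plc → Meridian Capital LLC → Talon Shipping BV (R2): 58% × 94% × 28% × 13% = 1.984528% of Crosswind Industries Corp.
Aggregating (R1): 2.481516% + 1.984528% = 4.466044%.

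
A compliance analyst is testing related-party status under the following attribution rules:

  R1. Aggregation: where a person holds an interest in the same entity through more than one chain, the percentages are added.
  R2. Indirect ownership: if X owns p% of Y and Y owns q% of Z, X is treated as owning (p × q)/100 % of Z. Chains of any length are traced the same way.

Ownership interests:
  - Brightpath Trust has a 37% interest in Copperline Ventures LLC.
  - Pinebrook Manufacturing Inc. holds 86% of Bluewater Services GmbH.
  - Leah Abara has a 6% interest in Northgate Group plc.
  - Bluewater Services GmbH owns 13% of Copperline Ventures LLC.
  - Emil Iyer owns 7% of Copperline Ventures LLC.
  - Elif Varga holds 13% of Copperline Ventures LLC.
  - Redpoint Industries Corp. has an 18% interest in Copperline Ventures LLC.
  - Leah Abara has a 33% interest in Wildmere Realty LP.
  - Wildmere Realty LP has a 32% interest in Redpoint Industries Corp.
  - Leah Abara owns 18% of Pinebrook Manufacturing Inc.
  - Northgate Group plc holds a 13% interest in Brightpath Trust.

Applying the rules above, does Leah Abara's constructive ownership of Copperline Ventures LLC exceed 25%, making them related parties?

Chain via Northgate Group plc → Brightpath Trust (R2): 6% × 13% × 37% = 0.2886% of Copperline Ventures LLC.
Chain via Wildmere Realty LP → Redpoint Industries Corp. (R2): 33% × 32% × 18% = 1.9008% of Copperline Ventures LLC.
Chain via Pinebrook Manufacturing Inc. → Bluewater Services GmbH (R2): 18% × 86% × 13% = 2.0124% of Copperline Ventures LLC.
Aggregating (R1): 0.2886% + 1.9008% + 2.0124% = 4.2018%.
4.2018% does not exceed the 25% threshold, so Leah is not a related party to Copperline Ventures LLC.

No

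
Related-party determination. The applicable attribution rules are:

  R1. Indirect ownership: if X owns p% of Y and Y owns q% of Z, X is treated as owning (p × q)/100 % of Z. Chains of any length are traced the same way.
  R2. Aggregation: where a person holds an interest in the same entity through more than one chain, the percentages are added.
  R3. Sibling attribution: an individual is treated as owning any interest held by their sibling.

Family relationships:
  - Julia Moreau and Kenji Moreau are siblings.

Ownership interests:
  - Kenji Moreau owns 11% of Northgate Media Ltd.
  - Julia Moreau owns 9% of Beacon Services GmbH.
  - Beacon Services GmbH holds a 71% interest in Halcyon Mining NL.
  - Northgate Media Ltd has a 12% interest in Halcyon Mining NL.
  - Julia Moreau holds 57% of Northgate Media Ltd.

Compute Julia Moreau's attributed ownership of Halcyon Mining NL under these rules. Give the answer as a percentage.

By sibling attribution (R3), Julia Moreau is treated as also owning Kenji Moreau's interest in Northgate Media Ltd, giving 57% + 11% = 68%.
Chain via Beacon Services GmbH (R1): 9% × 71% = 6.39% of Halcyon Mining NL.
Chain via Northgate Media Ltd (R1): 68% × 12% = 8.16% of Halcyon Mining NL.
Aggregating (R2): 6.39% + 8.16% = 14.55%.

14.55%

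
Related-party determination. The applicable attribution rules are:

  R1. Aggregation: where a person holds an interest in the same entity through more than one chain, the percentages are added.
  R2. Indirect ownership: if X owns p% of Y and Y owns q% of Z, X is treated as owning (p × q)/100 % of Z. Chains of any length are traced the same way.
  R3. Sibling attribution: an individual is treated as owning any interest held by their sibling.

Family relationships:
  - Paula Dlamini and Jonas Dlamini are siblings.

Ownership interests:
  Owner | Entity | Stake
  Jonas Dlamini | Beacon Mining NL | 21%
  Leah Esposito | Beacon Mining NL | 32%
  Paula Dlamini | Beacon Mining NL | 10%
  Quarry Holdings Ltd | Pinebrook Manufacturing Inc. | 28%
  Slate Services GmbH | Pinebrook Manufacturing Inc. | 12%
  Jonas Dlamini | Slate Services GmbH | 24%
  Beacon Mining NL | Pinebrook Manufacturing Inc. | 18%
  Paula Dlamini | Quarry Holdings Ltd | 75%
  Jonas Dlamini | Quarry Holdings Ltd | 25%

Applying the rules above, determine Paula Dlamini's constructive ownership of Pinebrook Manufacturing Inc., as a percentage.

36.46%

By sibling attribution (R3), Paula Dlamini is treated as also owning Jonas Dlamini's interest in Beacon Mining NL, giving 10% + 21% = 31%.
By sibling attribution (R3), Paula Dlamini is treated as also owning Jonas Dlamini's interest in Quarry Holdings Ltd, giving 75% + 25% = 100%.
By sibling attribution (R3), Paula Dlamini is treated as owning Jonas Dlamini's 24% interest in Slate Services GmbH.
Chain via Beacon Mining NL (R2): 31% × 18% = 5.58% of Pinebrook Manufacturing Inc.
Chain via Quarry Holdings Ltd (R2): 100% × 28% = 28% of Pinebrook Manufacturing Inc.
Chain via Slate Services GmbH (R2): 24% × 12% = 2.88% of Pinebrook Manufacturing Inc.
Aggregating (R1): 5.58% + 28% + 2.88% = 36.46%.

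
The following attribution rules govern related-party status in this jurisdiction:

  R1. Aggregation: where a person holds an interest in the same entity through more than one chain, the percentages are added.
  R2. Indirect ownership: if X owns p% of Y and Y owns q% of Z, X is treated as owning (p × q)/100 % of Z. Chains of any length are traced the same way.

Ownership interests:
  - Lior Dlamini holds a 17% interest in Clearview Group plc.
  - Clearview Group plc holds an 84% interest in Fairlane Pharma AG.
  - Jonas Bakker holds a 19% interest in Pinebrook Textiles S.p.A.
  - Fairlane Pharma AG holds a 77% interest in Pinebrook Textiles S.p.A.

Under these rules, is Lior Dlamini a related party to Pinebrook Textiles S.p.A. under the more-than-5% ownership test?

Yes

Chain via Clearview Group plc → Fairlane Pharma AG (R2): 17% × 84% × 77% = 10.9956% of Pinebrook Textiles S.p.A.
10.9956% exceeds the 5% threshold, so Lior is a related party to Pinebrook Textiles S.p.A.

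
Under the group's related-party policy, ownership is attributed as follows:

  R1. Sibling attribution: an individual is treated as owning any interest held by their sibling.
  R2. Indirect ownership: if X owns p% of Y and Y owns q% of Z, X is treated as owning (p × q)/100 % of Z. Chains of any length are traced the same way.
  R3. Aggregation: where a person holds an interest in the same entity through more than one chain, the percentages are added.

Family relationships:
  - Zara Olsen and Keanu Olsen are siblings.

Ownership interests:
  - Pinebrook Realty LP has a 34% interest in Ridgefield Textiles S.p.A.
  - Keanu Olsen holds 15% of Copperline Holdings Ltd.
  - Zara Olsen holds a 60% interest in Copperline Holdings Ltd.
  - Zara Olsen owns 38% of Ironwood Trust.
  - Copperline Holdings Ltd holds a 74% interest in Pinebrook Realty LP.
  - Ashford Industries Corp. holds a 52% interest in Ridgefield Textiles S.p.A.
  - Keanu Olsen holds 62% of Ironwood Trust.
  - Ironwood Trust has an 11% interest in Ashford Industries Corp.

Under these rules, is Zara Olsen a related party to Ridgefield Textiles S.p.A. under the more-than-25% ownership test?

No

By sibling attribution (R1), Zara Olsen is treated as also owning Keanu Olsen's interest in Ironwood Trust, giving 38% + 62% = 100%.
By sibling attribution (R1), Zara Olsen is treated as also owning Keanu Olsen's interest in Copperline Holdings Ltd, giving 60% + 15% = 75%.
Chain via Ironwood Trust → Ashford Industries Corp. (R2): 100% × 11% × 52% = 5.72% of Ridgefield Textiles S.p.A.
Chain via Copperline Holdings Ltd → Pinebrook Realty LP (R2): 75% × 74% × 34% = 18.87% of Ridgefield Textiles S.p.A.
Aggregating (R3): 5.72% + 18.87% = 24.59%.
24.59% does not exceed the 25% threshold, so Zara is not a related party to Ridgefield Textiles S.p.A.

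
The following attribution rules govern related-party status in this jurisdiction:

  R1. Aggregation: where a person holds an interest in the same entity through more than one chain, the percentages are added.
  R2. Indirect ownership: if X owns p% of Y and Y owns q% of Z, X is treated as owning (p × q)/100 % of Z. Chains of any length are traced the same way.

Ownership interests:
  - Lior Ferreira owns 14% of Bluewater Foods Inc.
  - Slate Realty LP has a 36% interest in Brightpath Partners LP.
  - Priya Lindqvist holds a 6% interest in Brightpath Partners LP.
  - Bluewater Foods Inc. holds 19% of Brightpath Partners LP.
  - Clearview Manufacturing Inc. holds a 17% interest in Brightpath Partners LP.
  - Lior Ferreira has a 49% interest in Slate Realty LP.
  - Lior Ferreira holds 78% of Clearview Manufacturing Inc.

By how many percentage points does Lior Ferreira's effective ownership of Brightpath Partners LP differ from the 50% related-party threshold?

Chain via Bluewater Foods Inc. (R2): 14% × 19% = 2.66% of Brightpath Partners LP.
Chain via Slate Realty LP (R2): 49% × 36% = 17.64% of Brightpath Partners LP.
Chain via Clearview Manufacturing Inc. (R2): 78% × 17% = 13.26% of Brightpath Partners LP.
Aggregating (R1): 2.66% + 17.64% + 13.26% = 33.56%.
33.56% falls short of the 50% threshold by 16.44 percentage points.

16.44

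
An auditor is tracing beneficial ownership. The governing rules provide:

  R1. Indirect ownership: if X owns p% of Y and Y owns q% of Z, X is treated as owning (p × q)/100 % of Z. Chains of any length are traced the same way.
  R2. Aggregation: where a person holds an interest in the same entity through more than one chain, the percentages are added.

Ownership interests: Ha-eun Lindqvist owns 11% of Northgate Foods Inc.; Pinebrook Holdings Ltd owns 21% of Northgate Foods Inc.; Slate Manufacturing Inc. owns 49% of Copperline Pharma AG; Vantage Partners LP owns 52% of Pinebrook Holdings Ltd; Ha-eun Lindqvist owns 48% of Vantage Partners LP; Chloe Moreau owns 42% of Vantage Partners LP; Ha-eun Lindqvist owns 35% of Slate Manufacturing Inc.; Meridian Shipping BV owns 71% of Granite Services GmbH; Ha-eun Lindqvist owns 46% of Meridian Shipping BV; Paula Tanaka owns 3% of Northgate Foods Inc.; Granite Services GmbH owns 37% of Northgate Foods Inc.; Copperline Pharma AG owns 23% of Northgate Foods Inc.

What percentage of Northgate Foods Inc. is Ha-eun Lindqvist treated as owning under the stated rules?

Chain via Vantage Partners LP → Pinebrook Holdings Ltd (R1): 48% × 52% × 21% = 5.2416% of Northgate Foods Inc.
Chain via Slate Manufacturing Inc. → Copperline Pharma AG (R1): 35% × 49% × 23% = 3.9445% of Northgate Foods Inc.
Chain via Meridian Shipping BV → Granite Services GmbH (R1): 46% × 71% × 37% = 12.0842% of Northgate Foods Inc.
Direct interest in Northgate Foods Inc: 11%.
Aggregating (R2): 5.2416% + 3.9445% + 12.0842% + 11% = 32.2703%.

32.2703%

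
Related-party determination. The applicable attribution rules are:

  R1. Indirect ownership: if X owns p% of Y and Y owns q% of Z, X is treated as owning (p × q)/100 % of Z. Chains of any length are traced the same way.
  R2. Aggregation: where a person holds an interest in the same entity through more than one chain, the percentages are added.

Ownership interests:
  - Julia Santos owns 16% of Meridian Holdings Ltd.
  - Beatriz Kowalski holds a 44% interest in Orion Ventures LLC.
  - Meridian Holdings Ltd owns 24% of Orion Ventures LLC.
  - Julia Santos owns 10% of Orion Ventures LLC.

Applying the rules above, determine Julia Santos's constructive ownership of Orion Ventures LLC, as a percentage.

13.84%

Chain via Meridian Holdings Ltd (R1): 16% × 24% = 3.84% of Orion Ventures LLC.
Direct interest in Orion Ventures LLC: 10%.
Aggregating (R2): 3.84% + 10% = 13.84%.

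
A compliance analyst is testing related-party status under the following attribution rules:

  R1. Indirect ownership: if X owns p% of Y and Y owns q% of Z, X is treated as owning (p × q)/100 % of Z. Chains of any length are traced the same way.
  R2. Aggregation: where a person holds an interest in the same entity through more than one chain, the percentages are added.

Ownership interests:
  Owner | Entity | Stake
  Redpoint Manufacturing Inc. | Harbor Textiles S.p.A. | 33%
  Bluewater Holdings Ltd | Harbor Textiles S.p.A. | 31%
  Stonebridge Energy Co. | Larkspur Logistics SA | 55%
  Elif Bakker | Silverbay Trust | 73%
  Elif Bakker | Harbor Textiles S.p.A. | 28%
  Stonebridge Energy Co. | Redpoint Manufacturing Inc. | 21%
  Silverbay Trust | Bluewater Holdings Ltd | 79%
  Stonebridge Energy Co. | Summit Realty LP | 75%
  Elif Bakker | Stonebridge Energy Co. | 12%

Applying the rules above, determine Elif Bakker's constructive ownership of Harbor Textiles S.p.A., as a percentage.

46.7093%

Chain via Silverbay Trust → Bluewater Holdings Ltd (R1): 73% × 79% × 31% = 17.8777% of Harbor Textiles S.p.A.
Chain via Stonebridge Energy Co. → Redpoint Manufacturing Inc. (R1): 12% × 21% × 33% = 0.8316% of Harbor Textiles S.p.A.
Direct interest in Harbor Textiles S.p.A: 28%.
Aggregating (R2): 17.8777% + 0.8316% + 28% = 46.7093%.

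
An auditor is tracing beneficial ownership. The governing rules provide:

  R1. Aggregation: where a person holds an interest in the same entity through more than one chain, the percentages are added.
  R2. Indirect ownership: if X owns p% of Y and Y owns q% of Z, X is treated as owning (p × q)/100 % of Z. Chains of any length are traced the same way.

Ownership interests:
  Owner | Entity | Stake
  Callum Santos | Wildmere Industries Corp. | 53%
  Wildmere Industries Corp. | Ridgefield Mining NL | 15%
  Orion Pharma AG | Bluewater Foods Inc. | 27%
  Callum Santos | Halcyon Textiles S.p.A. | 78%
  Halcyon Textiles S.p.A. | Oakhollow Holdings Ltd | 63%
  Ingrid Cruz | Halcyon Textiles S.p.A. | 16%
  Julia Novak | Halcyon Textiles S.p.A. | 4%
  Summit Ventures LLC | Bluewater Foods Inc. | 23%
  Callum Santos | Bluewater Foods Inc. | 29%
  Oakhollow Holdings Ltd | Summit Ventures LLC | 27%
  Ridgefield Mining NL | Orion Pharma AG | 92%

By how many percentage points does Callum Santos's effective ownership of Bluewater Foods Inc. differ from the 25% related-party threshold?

9.026374

Chain via Wildmere Industries Corp. → Ridgefield Mining NL → Orion Pharma AG (R2): 53% × 15% × 92% × 27% = 1.97478% of Bluewater Foods Inc.
Chain via Halcyon Textiles S.p.A. → Oakhollow Holdings Ltd → Summit Ventures LLC (R2): 78% × 63% × 27% × 23% = 3.051594% of Bluewater Foods Inc.
Direct interest in Bluewater Foods Inc: 29%.
Aggregating (R1): 1.97478% + 3.051594% + 29% = 34.026374%.
34.026374% exceeds the 25% threshold by 9.026374 percentage points.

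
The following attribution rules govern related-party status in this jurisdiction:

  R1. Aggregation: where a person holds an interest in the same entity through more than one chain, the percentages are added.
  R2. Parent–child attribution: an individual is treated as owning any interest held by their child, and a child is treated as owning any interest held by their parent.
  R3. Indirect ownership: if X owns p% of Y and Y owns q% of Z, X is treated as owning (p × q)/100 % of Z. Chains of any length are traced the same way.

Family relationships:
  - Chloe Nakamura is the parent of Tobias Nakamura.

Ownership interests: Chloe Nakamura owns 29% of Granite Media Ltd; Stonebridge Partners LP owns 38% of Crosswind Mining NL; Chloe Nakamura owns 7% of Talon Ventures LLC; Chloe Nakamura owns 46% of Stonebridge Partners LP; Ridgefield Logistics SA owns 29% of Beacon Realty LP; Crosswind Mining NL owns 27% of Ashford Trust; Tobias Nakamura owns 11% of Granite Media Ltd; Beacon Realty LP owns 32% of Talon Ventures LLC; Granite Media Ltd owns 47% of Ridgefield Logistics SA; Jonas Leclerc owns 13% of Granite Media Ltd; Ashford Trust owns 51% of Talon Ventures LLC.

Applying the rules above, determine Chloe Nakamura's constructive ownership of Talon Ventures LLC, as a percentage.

By parent–child attribution (R2), Chloe Nakamura is treated as also owning Tobias Nakamura's interest in Granite Media Ltd, giving 29% + 11% = 40%.
Chain via Granite Media Ltd → Ridgefield Logistics SA → Beacon Realty LP (R3): 40% × 47% × 29% × 32% = 1.74464% of Talon Ventures LLC.
Chain via Stonebridge Partners LP → Crosswind Mining NL → Ashford Trust (R3): 46% × 38% × 27% × 51% = 2.406996% of Talon Ventures LLC.
Direct interest in Talon Ventures LLC: 7%.
Aggregating (R1): 1.74464% + 2.406996% + 7% = 11.151636%.

11.151636%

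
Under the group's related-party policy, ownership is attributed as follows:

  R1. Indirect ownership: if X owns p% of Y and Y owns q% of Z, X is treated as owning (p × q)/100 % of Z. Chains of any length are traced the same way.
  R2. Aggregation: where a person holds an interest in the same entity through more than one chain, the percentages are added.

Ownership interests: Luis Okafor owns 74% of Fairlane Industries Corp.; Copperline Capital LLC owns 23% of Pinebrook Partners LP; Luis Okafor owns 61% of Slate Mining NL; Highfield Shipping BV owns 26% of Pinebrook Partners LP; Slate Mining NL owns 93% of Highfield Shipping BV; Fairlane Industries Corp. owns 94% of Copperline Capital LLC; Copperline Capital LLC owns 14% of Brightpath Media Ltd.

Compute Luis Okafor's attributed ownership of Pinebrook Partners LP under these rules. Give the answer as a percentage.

30.7486%

Chain via Slate Mining NL → Highfield Shipping BV (R1): 61% × 93% × 26% = 14.7498% of Pinebrook Partners LP.
Chain via Fairlane Industries Corp. → Copperline Capital LLC (R1): 74% × 94% × 23% = 15.9988% of Pinebrook Partners LP.
Aggregating (R2): 14.7498% + 15.9988% = 30.7486%.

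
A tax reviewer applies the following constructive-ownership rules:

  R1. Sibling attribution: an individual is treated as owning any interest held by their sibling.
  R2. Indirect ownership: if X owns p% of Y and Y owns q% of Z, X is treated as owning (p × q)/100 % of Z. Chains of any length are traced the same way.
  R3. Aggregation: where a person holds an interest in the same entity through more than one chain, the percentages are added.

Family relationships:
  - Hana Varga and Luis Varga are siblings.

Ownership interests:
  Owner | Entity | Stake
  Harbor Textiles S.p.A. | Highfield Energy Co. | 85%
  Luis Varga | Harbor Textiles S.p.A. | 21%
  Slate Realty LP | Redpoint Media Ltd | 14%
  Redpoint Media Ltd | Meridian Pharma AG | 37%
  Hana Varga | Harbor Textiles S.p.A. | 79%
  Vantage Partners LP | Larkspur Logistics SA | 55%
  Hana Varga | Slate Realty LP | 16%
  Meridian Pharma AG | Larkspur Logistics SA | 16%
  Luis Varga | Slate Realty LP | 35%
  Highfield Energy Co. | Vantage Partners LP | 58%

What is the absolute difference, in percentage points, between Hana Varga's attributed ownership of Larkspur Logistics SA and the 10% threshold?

By sibling attribution (R1), Hana Varga is treated as also owning Luis Varga's interest in Slate Realty LP, giving 16% + 35% = 51%.
By sibling attribution (R1), Hana Varga is treated as also owning Luis Varga's interest in Harbor Textiles S.p.A, giving 79% + 21% = 100%.
Chain via Slate Realty LP → Redpoint Media Ltd → Meridian Pharma AG (R2): 51% × 14% × 37% × 16% = 0.422688% of Larkspur Logistics SA.
Chain via Harbor Textiles S.p.A. → Highfield Energy Co. → Vantage Partners LP (R2): 100% × 85% × 58% × 55% = 27.115% of Larkspur Logistics SA.
Aggregating (R3): 0.422688% + 27.115% = 27.537688%.
27.537688% exceeds the 10% threshold by 17.537688 percentage points.

17.537688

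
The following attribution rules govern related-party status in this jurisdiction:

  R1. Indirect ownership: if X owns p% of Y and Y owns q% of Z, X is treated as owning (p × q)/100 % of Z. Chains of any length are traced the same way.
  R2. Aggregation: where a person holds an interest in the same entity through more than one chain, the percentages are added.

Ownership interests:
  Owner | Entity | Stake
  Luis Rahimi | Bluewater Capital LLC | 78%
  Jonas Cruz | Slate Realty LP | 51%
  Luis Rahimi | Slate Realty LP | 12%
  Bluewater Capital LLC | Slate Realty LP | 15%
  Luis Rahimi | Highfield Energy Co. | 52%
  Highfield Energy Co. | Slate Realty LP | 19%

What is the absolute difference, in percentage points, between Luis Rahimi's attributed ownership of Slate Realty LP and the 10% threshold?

23.58

Chain via Bluewater Capital LLC (R1): 78% × 15% = 11.7% of Slate Realty LP.
Chain via Highfield Energy Co. (R1): 52% × 19% = 9.88% of Slate Realty LP.
Direct interest in Slate Realty LP: 12%.
Aggregating (R2): 11.7% + 9.88% + 12% = 33.58%.
33.58% exceeds the 10% threshold by 23.58 percentage points.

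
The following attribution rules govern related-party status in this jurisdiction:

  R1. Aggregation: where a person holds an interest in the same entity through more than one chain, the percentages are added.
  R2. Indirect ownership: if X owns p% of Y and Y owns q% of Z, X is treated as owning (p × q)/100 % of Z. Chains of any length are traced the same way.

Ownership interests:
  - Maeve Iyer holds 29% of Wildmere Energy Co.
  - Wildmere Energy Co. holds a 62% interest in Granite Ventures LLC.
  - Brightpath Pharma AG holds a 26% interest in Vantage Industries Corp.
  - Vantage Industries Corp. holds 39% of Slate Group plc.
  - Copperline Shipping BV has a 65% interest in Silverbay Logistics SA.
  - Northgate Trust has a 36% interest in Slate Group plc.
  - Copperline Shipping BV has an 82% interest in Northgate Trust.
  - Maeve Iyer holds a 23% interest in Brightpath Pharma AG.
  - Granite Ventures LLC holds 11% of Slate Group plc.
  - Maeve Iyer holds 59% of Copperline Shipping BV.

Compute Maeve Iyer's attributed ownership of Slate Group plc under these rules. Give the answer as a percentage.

Chain via Brightpath Pharma AG → Vantage Industries Corp. (R2): 23% × 26% × 39% = 2.3322% of Slate Group plc.
Chain via Wildmere Energy Co. → Granite Ventures LLC (R2): 29% × 62% × 11% = 1.9778% of Slate Group plc.
Chain via Copperline Shipping BV → Northgate Trust (R2): 59% × 82% × 36% = 17.4168% of Slate Group plc.
Aggregating (R1): 2.3322% + 1.9778% + 17.4168% = 21.7268%.

21.7268%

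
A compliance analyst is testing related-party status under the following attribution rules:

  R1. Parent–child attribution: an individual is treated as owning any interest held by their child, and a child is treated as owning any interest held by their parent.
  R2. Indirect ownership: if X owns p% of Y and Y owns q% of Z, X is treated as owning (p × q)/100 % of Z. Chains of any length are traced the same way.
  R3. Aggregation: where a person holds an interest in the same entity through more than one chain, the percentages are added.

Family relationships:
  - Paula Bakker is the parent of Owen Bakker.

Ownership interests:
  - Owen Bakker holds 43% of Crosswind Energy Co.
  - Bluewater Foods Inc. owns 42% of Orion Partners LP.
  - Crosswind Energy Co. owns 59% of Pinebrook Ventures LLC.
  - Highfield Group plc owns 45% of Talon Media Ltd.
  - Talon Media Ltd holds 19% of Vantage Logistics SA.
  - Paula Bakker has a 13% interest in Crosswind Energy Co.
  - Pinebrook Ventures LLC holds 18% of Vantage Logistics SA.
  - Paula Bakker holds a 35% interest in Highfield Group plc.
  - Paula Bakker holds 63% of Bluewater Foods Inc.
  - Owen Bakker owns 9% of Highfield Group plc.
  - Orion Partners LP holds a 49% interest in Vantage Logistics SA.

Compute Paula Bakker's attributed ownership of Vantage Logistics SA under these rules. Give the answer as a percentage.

22.6746%

By parent–child attribution (R1), Paula Bakker is treated as also owning Owen Bakker's interest in Highfield Group plc, giving 35% + 9% = 44%.
By parent–child attribution (R1), Paula Bakker is treated as also owning Owen Bakker's interest in Crosswind Energy Co, giving 13% + 43% = 56%.
Chain via Bluewater Foods Inc. → Orion Partners LP (R2): 63% × 42% × 49% = 12.9654% of Vantage Logistics SA.
Chain via Highfield Group plc → Talon Media Ltd (R2): 44% × 45% × 19% = 3.762% of Vantage Logistics SA.
Chain via Crosswind Energy Co. → Pinebrook Ventures LLC (R2): 56% × 59% × 18% = 5.9472% of Vantage Logistics SA.
Aggregating (R3): 12.9654% + 3.762% + 5.9472% = 22.6746%.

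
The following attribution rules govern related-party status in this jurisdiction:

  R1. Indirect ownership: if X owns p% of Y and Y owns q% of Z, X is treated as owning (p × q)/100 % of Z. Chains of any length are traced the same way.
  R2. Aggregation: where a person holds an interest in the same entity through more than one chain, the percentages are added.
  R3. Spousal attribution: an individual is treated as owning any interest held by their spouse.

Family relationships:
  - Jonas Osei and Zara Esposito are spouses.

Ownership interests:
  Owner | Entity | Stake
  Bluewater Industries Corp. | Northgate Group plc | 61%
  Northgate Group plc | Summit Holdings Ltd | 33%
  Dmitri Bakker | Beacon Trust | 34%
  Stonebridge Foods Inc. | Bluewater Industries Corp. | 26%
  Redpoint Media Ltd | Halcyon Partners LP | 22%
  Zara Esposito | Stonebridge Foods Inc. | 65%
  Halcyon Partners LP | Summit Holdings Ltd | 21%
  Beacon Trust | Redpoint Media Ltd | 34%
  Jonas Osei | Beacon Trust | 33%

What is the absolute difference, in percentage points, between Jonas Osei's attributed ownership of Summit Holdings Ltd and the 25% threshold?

21.079666

By spousal attribution (R3), Jonas Osei is treated as owning Zara Esposito's 65% interest in Stonebridge Foods Inc.
Chain via Beacon Trust → Redpoint Media Ltd → Halcyon Partners LP (R1): 33% × 34% × 22% × 21% = 0.518364% of Summit Holdings Ltd.
Chain via Stonebridge Foods Inc. → Bluewater Industries Corp. → Northgate Group plc (R1): 65% × 26% × 61% × 33% = 3.40197% of Summit Holdings Ltd.
Aggregating (R2): 0.518364% + 3.40197% = 3.920334%.
3.920334% falls short of the 25% threshold by 21.079666 percentage points.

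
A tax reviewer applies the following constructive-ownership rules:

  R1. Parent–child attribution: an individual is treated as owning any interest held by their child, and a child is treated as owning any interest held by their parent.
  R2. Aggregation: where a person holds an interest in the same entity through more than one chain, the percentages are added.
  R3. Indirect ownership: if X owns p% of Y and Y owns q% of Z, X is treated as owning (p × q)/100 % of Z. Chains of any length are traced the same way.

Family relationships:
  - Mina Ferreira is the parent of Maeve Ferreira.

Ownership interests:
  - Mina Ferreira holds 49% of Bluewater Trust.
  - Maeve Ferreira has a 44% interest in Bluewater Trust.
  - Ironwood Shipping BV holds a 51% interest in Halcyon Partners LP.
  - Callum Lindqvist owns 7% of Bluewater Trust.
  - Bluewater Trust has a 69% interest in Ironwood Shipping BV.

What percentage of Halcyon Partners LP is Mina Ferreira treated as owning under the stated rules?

32.7267%

By parent–child attribution (R1), Mina Ferreira is treated as also owning Maeve Ferreira's interest in Bluewater Trust, giving 49% + 44% = 93%.
Chain via Bluewater Trust → Ironwood Shipping BV (R3): 93% × 69% × 51% = 32.7267% of Halcyon Partners LP.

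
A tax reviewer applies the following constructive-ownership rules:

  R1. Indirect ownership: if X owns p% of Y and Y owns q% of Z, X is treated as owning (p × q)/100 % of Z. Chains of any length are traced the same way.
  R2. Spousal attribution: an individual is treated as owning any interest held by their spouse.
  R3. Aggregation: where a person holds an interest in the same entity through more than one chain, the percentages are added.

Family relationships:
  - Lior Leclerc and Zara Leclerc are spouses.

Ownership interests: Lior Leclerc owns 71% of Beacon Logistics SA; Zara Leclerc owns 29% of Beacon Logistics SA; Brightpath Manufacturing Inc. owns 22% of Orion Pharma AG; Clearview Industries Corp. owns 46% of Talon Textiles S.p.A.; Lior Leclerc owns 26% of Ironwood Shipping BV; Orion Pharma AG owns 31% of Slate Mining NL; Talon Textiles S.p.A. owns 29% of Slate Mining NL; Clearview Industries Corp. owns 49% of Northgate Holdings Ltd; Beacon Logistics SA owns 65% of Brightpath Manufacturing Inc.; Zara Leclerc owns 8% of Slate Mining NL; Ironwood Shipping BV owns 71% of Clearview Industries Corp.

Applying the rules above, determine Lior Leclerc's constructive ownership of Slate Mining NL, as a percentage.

By spousal attribution (R2), Lior Leclerc is treated as also owning Zara Leclerc's interest in Beacon Logistics SA, giving 71% + 29% = 100%.
By spousal attribution (R2), Lior Leclerc is treated as owning Zara Leclerc's 8% interest in Slate Mining NL.
Chain via Ironwood Shipping BV → Clearview Industries Corp. → Talon Textiles S.p.A. (R1): 26% × 71% × 46% × 29% = 2.462564% of Slate Mining NL.
Chain via Beacon Logistics SA → Brightpath Manufacturing Inc. → Orion Pharma AG (R1): 100% × 65% × 22% × 31% = 4.433% of Slate Mining NL.
Direct interest in Slate Mining NL: 8%.
Aggregating (R3): 2.462564% + 4.433% + 8% = 14.895564%.

14.895564%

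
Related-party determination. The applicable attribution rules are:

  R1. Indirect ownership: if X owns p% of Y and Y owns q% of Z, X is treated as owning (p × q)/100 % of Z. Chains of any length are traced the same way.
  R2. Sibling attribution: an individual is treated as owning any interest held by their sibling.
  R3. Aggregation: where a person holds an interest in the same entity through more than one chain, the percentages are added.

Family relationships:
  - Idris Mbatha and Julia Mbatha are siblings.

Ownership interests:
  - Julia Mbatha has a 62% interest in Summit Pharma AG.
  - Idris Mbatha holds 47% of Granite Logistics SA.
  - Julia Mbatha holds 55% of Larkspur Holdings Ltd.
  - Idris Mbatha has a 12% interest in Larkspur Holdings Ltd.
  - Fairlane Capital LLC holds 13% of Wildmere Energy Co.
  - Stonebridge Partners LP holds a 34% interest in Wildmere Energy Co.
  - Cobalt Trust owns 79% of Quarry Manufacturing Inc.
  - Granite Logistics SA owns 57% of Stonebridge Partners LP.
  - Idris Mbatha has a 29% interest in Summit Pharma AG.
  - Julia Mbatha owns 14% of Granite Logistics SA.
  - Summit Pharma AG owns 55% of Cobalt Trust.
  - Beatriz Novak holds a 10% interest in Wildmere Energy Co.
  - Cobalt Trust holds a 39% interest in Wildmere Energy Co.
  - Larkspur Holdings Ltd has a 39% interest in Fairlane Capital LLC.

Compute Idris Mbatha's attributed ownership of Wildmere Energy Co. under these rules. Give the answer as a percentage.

By sibling attribution (R2), Idris Mbatha is treated as also owning Julia Mbatha's interest in Granite Logistics SA, giving 47% + 14% = 61%.
By sibling attribution (R2), Idris Mbatha is treated as also owning Julia Mbatha's interest in Larkspur Holdings Ltd, giving 12% + 55% = 67%.
By sibling attribution (R2), Idris Mbatha is treated as also owning Julia Mbatha's interest in Summit Pharma AG, giving 29% + 62% = 91%.
Chain via Granite Logistics SA → Stonebridge Partners LP (R1): 61% × 57% × 34% = 11.8218% of Wildmere Energy Co.
Chain via Larkspur Holdings Ltd → Fairlane Capital LLC (R1): 67% × 39% × 13% = 3.3969% of Wildmere Energy Co.
Chain via Summit Pharma AG → Cobalt Trust (R1): 91% × 55% × 39% = 19.5195% of Wildmere Energy Co.
Aggregating (R3): 11.8218% + 3.3969% + 19.5195% = 34.7382%.

34.7382%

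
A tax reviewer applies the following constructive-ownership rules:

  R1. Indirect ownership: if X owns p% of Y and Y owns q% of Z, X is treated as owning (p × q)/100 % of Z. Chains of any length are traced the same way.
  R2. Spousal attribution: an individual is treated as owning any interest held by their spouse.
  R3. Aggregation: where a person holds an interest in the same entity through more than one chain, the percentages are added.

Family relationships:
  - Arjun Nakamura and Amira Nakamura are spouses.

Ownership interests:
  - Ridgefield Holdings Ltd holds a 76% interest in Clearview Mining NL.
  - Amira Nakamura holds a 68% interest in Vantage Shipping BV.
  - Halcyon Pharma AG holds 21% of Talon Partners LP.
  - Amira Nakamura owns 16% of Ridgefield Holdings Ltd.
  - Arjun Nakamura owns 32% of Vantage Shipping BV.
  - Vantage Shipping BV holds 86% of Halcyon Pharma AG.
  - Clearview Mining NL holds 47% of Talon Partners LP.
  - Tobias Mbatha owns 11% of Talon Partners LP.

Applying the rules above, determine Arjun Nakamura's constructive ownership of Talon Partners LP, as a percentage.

23.7752%

By spousal attribution (R2), Arjun Nakamura is treated as also owning Amira Nakamura's interest in Vantage Shipping BV, giving 32% + 68% = 100%.
By spousal attribution (R2), Arjun Nakamura is treated as owning Amira Nakamura's 16% interest in Ridgefield Holdings Ltd.
Chain via Vantage Shipping BV → Halcyon Pharma AG (R1): 100% × 86% × 21% = 18.06% of Talon Partners LP.
Chain via Ridgefield Holdings Ltd → Clearview Mining NL (R1): 16% × 76% × 47% = 5.7152% of Talon Partners LP.
Aggregating (R3): 18.06% + 5.7152% = 23.7752%.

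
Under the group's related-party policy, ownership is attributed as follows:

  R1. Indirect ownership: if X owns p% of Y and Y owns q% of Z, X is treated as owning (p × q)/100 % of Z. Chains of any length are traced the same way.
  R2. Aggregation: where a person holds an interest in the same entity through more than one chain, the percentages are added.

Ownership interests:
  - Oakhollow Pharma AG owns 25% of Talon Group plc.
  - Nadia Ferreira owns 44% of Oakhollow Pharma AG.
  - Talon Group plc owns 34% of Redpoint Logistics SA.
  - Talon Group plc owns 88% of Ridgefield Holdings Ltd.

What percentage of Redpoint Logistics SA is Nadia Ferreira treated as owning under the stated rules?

Chain via Oakhollow Pharma AG → Talon Group plc (R1): 44% × 25% × 34% = 3.74% of Redpoint Logistics SA.

3.74%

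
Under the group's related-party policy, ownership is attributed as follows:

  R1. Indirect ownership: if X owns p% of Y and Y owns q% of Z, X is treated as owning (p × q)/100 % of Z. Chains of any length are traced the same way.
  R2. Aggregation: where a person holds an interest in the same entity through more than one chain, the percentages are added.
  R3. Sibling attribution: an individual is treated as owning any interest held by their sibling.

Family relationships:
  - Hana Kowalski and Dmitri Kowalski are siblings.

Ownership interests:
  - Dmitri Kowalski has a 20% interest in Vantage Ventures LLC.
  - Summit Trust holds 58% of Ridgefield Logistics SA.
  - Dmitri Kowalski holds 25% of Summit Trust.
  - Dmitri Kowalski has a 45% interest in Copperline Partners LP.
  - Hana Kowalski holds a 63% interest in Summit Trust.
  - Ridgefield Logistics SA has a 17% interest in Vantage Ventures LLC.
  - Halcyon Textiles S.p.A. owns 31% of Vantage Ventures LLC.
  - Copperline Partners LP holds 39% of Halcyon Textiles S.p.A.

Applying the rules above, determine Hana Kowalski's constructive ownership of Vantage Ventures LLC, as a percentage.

34.1173%

By sibling attribution (R3), Hana Kowalski is treated as also owning Dmitri Kowalski's interest in Summit Trust, giving 63% + 25% = 88%.
By sibling attribution (R3), Hana Kowalski is treated as owning Dmitri Kowalski's 45% interest in Copperline Partners LP.
By sibling attribution (R3), Hana Kowalski is treated as owning Dmitri Kowalski's 20% interest in Vantage Ventures LLC.
Chain via Summit Trust → Ridgefield Logistics SA (R1): 88% × 58% × 17% = 8.6768% of Vantage Ventures LLC.
Chain via Copperline Partners LP → Halcyon Textiles S.p.A. (R1): 45% × 39% × 31% = 5.4405% of Vantage Ventures LLC.
Direct interest in Vantage Ventures LLC: 20%.
Aggregating (R2): 8.6768% + 5.4405% + 20% = 34.1173%.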